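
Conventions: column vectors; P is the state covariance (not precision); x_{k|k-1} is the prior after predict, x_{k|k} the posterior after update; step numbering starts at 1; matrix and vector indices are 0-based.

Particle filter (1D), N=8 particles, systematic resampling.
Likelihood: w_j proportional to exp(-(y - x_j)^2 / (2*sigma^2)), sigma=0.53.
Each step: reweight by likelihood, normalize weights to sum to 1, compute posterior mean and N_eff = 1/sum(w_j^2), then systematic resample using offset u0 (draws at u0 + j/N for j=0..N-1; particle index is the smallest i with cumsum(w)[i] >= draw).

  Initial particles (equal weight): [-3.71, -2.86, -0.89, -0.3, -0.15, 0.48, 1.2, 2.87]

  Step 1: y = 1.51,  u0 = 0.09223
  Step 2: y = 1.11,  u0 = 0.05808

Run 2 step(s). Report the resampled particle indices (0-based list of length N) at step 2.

resampled_idx = [0, 1, 2, 3, 4, 4, 5, 6]

step 1: w=[0.0000, 0.0000, 0.0000, 0.0028, 0.0071, 0.1453, 0.8091, 0.0357]  mean=1.1411  Neff=1.4770  idx=[5, 6, 6, 6, 6, 6, 6, 7]
step 2: w=[0.0770, 0.1537, 0.1537, 0.1537, 0.1537, 0.1537, 0.1537, 0.0006]  mean=1.1456  Neff=6.7690  idx=[0, 1, 2, 3, 4, 4, 5, 6]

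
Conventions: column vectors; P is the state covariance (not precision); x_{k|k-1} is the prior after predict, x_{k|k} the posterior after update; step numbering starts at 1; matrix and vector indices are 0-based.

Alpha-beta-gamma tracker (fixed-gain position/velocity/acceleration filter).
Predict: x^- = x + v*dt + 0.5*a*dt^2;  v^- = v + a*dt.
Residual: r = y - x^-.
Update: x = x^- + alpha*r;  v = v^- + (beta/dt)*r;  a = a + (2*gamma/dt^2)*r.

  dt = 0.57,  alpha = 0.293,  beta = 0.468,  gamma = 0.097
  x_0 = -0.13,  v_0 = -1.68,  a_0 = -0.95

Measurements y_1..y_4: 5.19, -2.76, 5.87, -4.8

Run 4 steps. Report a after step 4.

step 1: x_pred=-1.2419  r=6.4319  x^+=0.6426  v^+=3.0595  a^+=2.8905
step 2: x_pred=2.8561  r=-5.6161  x^+=1.2106  v^+=0.0960  a^+=-0.4629
step 3: x_pred=1.1901  r=4.6799  x^+=2.5613  v^+=3.6746  a^+=2.3316
step 4: x_pred=5.0346  r=-9.8346  x^+=2.1530  v^+=-3.0711  a^+=-3.5407

a_post = -3.5407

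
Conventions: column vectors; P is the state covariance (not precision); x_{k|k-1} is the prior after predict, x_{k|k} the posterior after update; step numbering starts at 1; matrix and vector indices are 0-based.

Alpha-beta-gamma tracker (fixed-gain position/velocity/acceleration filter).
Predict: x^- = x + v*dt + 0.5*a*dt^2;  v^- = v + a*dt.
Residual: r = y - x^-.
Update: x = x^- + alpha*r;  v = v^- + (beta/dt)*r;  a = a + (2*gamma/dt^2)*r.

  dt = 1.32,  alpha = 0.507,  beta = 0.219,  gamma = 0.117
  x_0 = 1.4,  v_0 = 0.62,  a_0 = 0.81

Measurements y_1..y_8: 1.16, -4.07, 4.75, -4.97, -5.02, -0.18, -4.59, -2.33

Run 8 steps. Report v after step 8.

step 1: x_pred=2.9241  r=-1.7641  x^+=2.0297  v^+=1.3965  a^+=0.5731
step 2: x_pred=4.3724  r=-8.4424  x^+=0.0921  v^+=0.7523  a^+=-0.5607
step 3: x_pred=0.5967  r=4.1533  x^+=2.7024  v^+=0.7013  a^+=-0.0029
step 4: x_pred=3.6256  r=-8.5956  x^+=-0.7324  v^+=-0.7287  a^+=-1.1573
step 5: x_pred=-2.7024  r=-2.3176  x^+=-3.8774  v^+=-2.6408  a^+=-1.4685
step 6: x_pred=-8.6426  r=8.4626  x^+=-4.3521  v^+=-3.1752  a^+=-0.3320
step 7: x_pred=-8.8326  r=4.2426  x^+=-6.6816  v^+=-2.9096  a^+=0.2378
step 8: x_pred=-10.3151  r=7.9851  x^+=-6.2667  v^+=-1.2709  a^+=1.3101

v_post = -1.2709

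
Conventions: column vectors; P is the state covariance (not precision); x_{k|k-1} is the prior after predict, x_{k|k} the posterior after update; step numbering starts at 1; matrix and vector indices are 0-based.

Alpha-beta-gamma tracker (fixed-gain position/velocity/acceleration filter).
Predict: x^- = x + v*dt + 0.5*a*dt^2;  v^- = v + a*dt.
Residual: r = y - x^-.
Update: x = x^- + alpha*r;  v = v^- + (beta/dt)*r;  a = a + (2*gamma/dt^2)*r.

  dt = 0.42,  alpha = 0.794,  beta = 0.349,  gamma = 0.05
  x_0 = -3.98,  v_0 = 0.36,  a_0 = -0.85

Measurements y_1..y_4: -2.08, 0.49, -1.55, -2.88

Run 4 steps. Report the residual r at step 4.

resid = -2.5809

step 1: x_pred=-3.9038  r=1.8238  x^+=-2.4557  v^+=1.5185  a^+=0.1839
step 2: x_pred=-1.8017  r=2.2917  x^+=0.0179  v^+=3.5000  a^+=1.4830
step 3: x_pred=1.6187  r=-3.1687  x^+=-0.8972  v^+=1.4898  a^+=-0.3133
step 4: x_pred=-0.2991  r=-2.5809  x^+=-2.3483  v^+=-0.7863  a^+=-1.7763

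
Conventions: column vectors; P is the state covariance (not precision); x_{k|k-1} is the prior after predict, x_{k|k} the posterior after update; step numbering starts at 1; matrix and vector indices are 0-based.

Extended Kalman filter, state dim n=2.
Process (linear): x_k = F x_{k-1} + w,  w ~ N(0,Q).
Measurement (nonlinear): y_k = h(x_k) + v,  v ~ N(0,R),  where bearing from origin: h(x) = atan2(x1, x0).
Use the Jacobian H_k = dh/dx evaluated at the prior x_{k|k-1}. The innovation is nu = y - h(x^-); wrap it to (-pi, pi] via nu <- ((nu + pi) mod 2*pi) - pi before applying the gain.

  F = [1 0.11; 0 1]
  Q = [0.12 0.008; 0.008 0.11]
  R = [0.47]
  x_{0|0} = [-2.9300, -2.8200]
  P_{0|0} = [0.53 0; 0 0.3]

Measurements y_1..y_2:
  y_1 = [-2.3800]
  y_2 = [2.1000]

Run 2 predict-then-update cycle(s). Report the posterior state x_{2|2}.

step 1: x^-=[-3.2402, -2.8200]  P^-=[0.6536 0.0410; 0.0410 0.4100]  H_jac=[0.1528 -0.1756]  S=[0.4957]  K=[0.1870; -0.1326]  nu=[0.0454]  x^+=[-3.2317, -2.8260]  P^+=[0.6363 0.0533; 0.0533 0.4013]
step 2: x^-=[-3.5426, -2.8260]  P^-=[0.7729 0.1054; 0.1054 0.5113]  H_jac=[0.1376 -0.1725]  S=[0.4948]  K=[0.1782; -0.1489]  nu=[-1.7149]  x^+=[-3.8481, -2.5706]  P^+=[0.7572 0.1186; 0.1186 0.5003]

x_post = [-3.8481, -2.5706]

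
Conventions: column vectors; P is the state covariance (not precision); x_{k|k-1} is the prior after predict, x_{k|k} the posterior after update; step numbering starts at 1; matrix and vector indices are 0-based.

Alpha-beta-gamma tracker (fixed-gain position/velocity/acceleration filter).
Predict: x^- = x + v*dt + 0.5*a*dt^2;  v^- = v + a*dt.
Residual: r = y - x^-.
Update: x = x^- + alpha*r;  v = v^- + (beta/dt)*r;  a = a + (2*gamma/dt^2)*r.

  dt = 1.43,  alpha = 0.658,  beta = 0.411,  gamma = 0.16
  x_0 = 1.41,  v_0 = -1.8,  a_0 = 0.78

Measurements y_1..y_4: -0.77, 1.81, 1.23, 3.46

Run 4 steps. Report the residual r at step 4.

resid = -2.3089

step 1: x_pred=-0.3665  r=-0.4035  x^+=-0.6320  v^+=-0.8006  a^+=0.7169
step 2: x_pred=-1.0439  r=2.8539  x^+=0.8340  v^+=1.0448  a^+=1.1634
step 3: x_pred=3.5176  r=-2.2876  x^+=2.0123  v^+=2.0510  a^+=0.8055
step 4: x_pred=5.7689  r=-2.3089  x^+=4.2496  v^+=2.5393  a^+=0.4442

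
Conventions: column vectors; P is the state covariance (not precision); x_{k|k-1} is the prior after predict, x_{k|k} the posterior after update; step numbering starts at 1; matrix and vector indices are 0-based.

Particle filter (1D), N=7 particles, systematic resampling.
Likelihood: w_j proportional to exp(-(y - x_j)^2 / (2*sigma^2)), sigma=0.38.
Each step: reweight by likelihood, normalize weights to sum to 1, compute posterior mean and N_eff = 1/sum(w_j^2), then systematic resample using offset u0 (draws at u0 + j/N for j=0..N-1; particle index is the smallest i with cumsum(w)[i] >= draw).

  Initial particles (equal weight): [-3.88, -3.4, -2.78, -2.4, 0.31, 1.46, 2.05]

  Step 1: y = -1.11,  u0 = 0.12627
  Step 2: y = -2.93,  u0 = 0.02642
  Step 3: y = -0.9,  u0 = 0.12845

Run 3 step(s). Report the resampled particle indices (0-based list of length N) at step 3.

resampled_idx = [0, 1, 2, 3, 4, 5, 6]

step 1: w=[0.0000, 0.0000, 0.0155, 0.7601, 0.2244, 0.0000, 0.0000]  mean=-1.7977  Neff=1.5914  idx=[3, 3, 3, 3, 3, 4, 4]
step 2: w=[0.2000, 0.2000, 0.2000, 0.2000, 0.2000, 0.0000, 0.0000]  mean=-2.4000  Neff=5.0000  idx=[0, 0, 1, 2, 2, 3, 4]
step 3: w=[0.1429, 0.1429, 0.1429, 0.1429, 0.1429, 0.1429, 0.1429]  mean=-2.4000  Neff=7.0000  idx=[0, 1, 2, 3, 4, 5, 6]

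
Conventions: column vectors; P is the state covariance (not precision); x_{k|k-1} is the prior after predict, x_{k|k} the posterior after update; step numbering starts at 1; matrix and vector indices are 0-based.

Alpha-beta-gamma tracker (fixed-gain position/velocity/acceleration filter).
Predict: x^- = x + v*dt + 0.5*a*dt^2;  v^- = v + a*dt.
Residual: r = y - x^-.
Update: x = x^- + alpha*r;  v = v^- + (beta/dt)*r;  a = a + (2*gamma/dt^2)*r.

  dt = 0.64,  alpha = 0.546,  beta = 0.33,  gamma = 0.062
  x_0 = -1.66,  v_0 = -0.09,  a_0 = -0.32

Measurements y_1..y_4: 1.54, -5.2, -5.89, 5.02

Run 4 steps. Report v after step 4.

v_post = 1.7446

step 1: x_pred=-1.7831  r=3.3231  x^+=0.0313  v^+=1.4187  a^+=0.6860
step 2: x_pred=1.0798  r=-6.2798  x^+=-2.3490  v^+=-1.3803  a^+=-1.2151
step 3: x_pred=-3.4812  r=-2.4088  x^+=-4.7964  v^+=-3.3999  a^+=-1.9443
step 4: x_pred=-7.3706  r=12.3906  x^+=-0.6053  v^+=1.7446  a^+=1.8067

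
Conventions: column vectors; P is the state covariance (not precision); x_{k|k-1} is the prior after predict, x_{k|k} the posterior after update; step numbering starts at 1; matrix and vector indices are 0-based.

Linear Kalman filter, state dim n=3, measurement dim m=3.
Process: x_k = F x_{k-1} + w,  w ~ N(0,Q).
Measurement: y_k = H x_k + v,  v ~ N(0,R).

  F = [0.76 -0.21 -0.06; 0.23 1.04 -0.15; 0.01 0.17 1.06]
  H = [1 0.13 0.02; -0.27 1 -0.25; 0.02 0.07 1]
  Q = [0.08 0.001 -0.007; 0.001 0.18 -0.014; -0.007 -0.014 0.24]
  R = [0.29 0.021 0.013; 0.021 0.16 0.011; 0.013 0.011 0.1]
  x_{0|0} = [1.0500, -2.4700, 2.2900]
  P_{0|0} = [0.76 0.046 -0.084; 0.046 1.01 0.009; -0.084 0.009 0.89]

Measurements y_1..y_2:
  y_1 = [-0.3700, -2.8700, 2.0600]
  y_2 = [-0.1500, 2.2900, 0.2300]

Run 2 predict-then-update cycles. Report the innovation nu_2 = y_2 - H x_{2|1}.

innov = [-0.4160, 5.5672, -1.5643]

step 1: x^-=[1.1793, -2.6708, 2.0180]  P^-=[0.5599 -0.0341 -0.1578; -0.0341 1.3576 0.0164; -0.1578 0.0164 1.2709]  S=[0.8583 0.0471 -0.0962; 0.0471 1.6268 -0.1552; -0.0962 -0.1552 1.3737]  K=[0.6413 -0.1155 -0.0766; 0.1404 0.8514 0.1867; -0.0456 -0.0706 0.9126]  nu=[-1.2425, 0.6237, 0.2054]  x^+=[0.2947, -2.2759, 2.2180]  P^+=[0.1775 0.0403 -0.0070; 0.0403 0.1566 0.0181; -0.0070 0.0181 0.0888]
step 2: x^-=[0.5688, -2.6318, 1.9671]  P^-=[0.1779 0.0289 -0.0216; 0.0289 0.3749 0.0198; -0.0216 0.0198 0.3508]  S=[0.4812 0.0530 0.0101; 0.0530 0.5414 -0.0260; 0.0101 -0.0260 0.4547]  K=[0.3849 -0.0655 -0.0475; 0.0856 0.6672 0.1388; -0.0329 -0.0745 0.7701]  nu=[-0.4160, 5.5672, -1.5643]  x^+=[0.1184, 0.8300, 0.3617]  P^+=[0.1065 0.0248 -0.0043; 0.0248 0.1201 0.0134; -0.0043 0.0134 0.0749]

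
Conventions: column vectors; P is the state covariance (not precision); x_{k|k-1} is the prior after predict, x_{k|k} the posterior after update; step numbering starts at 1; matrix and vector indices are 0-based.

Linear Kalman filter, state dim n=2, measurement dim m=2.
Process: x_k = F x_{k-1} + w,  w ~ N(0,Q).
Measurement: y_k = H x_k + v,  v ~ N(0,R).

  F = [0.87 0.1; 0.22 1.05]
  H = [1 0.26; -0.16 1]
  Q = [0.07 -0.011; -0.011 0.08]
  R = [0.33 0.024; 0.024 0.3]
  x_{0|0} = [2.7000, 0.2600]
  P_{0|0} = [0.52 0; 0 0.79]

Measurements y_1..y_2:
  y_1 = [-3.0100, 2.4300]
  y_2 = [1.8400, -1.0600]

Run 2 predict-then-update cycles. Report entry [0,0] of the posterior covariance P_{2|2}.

step 1: x^-=[2.3750, 0.8670]  P^-=[0.4715 0.1715; 0.1715 0.9761]  S=[0.9566 0.3667; 0.3667 1.2333]  K=[0.5752 -0.0931; 0.1689 0.7190]  nu=[-5.6104, 1.9430]  x^+=[-1.0329, 1.3161]  P^+=[0.1836 0.0152; 0.0152 0.2222]
step 2: x^-=[-0.7670, 1.1547]  P^-=[0.2138 0.0617; 0.0617 0.3409]  S=[0.5990 0.1376; 0.1376 0.6266]  K=[0.3936 -0.0425; 0.1366 0.4983]  nu=[2.3068, -2.3374]  x^+=[0.2402, 0.3051]  P^+=[0.1245 0.0166; 0.0166 0.1554]

P_post[0,0] = 0.1245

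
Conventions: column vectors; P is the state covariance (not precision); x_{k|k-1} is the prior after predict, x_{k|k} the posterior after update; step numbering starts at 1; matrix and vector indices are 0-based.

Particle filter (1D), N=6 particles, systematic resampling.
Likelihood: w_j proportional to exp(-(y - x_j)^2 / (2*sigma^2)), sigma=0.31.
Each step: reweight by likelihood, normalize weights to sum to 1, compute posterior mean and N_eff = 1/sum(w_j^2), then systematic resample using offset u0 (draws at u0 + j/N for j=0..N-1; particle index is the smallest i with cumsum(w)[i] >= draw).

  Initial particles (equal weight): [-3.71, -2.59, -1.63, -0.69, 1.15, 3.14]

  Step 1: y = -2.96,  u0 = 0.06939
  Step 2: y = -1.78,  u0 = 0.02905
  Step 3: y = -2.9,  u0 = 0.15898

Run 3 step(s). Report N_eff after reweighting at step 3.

N_eff = 6.0000

step 1: w=[0.0985, 0.9014, 0.0002, 0.0000, 0.0000, 0.0000]  mean=-2.7001  Neff=1.2163  idx=[0, 1, 1, 1, 1, 1]
step 2: w=[0.0000, 0.2000, 0.2000, 0.2000, 0.2000, 0.2000]  mean=-2.5900  Neff=5.0000  idx=[1, 1, 2, 3, 4, 5]
step 3: w=[0.1667, 0.1667, 0.1667, 0.1667, 0.1667, 0.1667]  mean=-2.5900  Neff=6.0000  idx=[0, 1, 2, 3, 4, 5]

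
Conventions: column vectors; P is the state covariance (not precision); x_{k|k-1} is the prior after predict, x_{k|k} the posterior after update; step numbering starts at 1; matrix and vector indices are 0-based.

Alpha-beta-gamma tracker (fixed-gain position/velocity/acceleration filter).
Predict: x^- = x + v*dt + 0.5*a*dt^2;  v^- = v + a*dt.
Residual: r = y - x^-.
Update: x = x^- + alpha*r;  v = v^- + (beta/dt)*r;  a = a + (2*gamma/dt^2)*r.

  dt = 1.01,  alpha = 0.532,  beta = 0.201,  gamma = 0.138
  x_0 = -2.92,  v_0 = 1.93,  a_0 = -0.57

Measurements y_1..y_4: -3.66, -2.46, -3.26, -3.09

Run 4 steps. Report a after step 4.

step 1: x_pred=-1.2614  r=-2.3986  x^+=-2.5375  v^+=0.8770  a^+=-1.2190
step 2: x_pred=-2.2735  r=-0.1865  x^+=-2.3727  v^+=-0.3913  a^+=-1.2694
step 3: x_pred=-3.4154  r=0.1554  x^+=-3.3327  v^+=-1.6425  a^+=-1.2274
step 4: x_pred=-5.6177  r=2.5277  x^+=-4.2730  v^+=-2.3791  a^+=-0.5435

a_post = -0.5435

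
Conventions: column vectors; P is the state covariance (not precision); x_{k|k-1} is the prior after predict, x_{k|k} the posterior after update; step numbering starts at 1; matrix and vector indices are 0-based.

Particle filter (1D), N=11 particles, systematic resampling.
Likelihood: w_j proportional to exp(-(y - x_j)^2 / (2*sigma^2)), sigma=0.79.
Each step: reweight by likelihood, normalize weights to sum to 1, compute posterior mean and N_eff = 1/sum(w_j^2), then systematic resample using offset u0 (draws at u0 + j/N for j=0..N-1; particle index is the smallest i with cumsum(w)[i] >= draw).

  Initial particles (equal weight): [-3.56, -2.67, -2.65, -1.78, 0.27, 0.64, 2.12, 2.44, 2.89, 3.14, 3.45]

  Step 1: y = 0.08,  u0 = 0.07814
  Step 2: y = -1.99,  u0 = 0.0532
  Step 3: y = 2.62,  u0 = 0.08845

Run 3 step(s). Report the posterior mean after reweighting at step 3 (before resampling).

step 1: w=[0.0000, 0.0013, 0.0014, 0.0335, 0.5205, 0.4167, 0.0191, 0.0062, 0.0010, 0.0003, 0.0001]  mean=0.4001  Neff=2.2415  idx=[4, 4, 4, 4, 4, 4, 5, 5, 5, 5, 6]
step 2: w=[0.1441, 0.1441, 0.1441, 0.1441, 0.1441, 0.1441, 0.0338, 0.0338, 0.0338, 0.0338, 0.0000]  mean=0.3201  Neff=7.7403  idx=[0, 0, 1, 2, 2, 3, 4, 4, 5, 6, 8]
step 3: w=[0.0617, 0.0617, 0.0617, 0.0617, 0.0617, 0.0617, 0.0617, 0.0617, 0.0617, 0.2225, 0.2225]  mean=0.4347  Neff=7.5039  idx=[1, 2, 4, 5, 7, 8, 9, 9, 10, 10, 10]

post_mean = 0.4347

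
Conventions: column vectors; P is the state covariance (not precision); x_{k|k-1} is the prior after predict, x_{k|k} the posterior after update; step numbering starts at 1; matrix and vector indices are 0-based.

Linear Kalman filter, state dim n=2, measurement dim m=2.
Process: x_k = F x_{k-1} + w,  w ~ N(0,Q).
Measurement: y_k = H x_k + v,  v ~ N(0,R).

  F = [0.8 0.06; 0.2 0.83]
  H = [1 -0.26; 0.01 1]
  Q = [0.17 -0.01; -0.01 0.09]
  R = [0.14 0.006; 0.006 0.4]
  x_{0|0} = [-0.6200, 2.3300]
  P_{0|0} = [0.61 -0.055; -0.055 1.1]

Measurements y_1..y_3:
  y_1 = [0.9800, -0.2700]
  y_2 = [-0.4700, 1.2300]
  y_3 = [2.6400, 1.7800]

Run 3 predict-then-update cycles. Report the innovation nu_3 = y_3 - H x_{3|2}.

innov = [2.7019, 1.1220]

step 1: x^-=[-0.3562, 1.8099]  P^-=[0.5591 0.1052; 0.1052 0.8539]  S=[0.7021 -0.1055; -0.1055 1.2561]  K=[0.7804 0.1538; -0.0649 0.6752]  nu=[1.8068, -2.0763]  x^+=[0.7346, 0.2906]  P^+=[0.1271 0.0649; 0.0649 0.2690]
step 2: x^-=[0.6051, 0.3881]  P^-=[0.2585 0.0676; 0.0676 0.3020]  S=[0.3838 -0.0025; -0.0025 0.7034]  K=[0.6285 0.1020; -0.0256 0.4302]  nu=[-0.9742, 0.8358]  x^+=[0.0781, 0.7727]  P^+=[0.0999 0.0436; 0.0436 0.1715]
step 3: x^-=[0.1089, 0.6569]  P^-=[0.2388 0.0440; 0.0440 0.2266]  S=[0.3712 -0.0067; -0.0067 0.6275]  K=[0.6138 0.0804; -0.0337 0.3615]  nu=[2.7019, 1.1220]  x^+=[1.8576, 0.9714]  P^+=[0.0955 0.0349; 0.0349 0.1440]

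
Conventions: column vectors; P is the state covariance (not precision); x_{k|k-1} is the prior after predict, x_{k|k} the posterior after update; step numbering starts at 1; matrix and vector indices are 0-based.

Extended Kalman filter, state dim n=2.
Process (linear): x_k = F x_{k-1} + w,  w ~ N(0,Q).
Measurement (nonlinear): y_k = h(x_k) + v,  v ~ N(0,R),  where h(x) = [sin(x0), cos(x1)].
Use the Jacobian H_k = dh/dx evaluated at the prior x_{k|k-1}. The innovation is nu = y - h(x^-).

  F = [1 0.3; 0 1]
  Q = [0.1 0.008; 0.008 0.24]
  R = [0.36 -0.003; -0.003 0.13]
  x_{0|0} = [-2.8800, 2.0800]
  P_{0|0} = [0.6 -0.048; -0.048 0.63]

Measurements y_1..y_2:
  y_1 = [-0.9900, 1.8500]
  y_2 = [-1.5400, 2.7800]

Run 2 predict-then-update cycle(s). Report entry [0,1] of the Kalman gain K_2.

K[0,1] = 0.0249

step 1: x^-=[-2.2560, 2.0800]  P^-=[0.7279 0.1490; 0.1490 0.8700]  H_jac=[-0.6328 0.0000; 0.0000 -0.8731]  S=[0.6515 0.0793; 0.0793 0.7933]  K=[-0.6955 -0.0944; -0.0285 -0.9548]  nu=[-0.2157, 2.3375]  x^+=[-2.3267, -0.1456]  P^+=[0.3952 0.0117; 0.0117 0.1421]
step 2: x^-=[-2.3704, -0.1456]  P^-=[0.5150 0.0623; 0.0623 0.3821]  H_jac=[-0.7171 0.0000; 0.0000 0.1451]  S=[0.6248 -0.0095; -0.0095 0.1380]  K=[-0.5907 0.0249; -0.0655 0.3970]  nu=[-0.8430, 1.7906]  x^+=[-1.8279, 0.6205]  P^+=[0.2966 0.0345; 0.0345 0.3571]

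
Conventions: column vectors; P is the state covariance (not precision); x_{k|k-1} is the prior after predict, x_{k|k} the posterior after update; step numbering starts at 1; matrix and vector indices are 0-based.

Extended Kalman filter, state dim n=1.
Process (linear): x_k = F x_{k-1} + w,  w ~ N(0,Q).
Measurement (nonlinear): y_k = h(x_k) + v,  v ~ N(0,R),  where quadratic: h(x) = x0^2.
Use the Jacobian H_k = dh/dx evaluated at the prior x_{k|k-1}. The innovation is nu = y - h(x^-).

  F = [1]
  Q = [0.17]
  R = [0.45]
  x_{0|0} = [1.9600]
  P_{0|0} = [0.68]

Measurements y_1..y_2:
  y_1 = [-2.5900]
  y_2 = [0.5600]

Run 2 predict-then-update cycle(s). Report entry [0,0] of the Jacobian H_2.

step 1: x^-=[1.9600]  P^-=[0.8500]  H_jac=[3.9200]  S=[13.5114]  K=[0.2466]  nu=[-6.4316]  x^+=[0.3739]  P^+=[0.0283]
step 2: x^-=[0.3739]  P^-=[0.1983]  H_jac=[0.7479]  S=[0.5609]  K=[0.2644]  nu=[0.4202]  x^+=[0.4850]  P^+=[0.1591]

H_jac[0,0] = 0.7479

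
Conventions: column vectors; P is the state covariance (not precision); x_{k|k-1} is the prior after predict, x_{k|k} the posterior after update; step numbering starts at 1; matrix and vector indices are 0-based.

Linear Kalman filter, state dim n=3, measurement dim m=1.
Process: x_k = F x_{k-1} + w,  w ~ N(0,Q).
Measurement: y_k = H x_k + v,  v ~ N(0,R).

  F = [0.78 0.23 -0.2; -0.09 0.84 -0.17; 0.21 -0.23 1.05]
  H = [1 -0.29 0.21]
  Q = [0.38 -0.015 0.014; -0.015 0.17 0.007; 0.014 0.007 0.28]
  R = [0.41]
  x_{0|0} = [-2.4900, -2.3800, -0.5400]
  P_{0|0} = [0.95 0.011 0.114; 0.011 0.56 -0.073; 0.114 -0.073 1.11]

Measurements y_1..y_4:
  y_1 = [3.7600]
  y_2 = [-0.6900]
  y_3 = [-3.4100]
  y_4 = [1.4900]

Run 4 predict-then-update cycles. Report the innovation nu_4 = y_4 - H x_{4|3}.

innov = [4.3072]

step 1: x^-=[-2.3816, -1.6833, -0.5425]  P^-=[1.0071 0.0733 -0.0270; 0.0733 0.6276 -0.3972; -0.0270 -0.3972 1.6598]  S=[1.5376]  K=[0.6375; -0.1250; 0.2841]  nu=[5.7674]  x^+=[1.2949, -2.4040, 1.0958]  P^+=[0.3823 0.1958 -0.3054; 0.1958 0.6036 -0.3426; -0.3054 -0.3426 1.5357]
step 2: x^-=[0.2380, -2.3222, 1.9754]  P^-=[0.9030 0.3572 -0.6393; 0.3572 0.7023 -0.6282; -0.6393 -0.6282 2.0338]  S=[1.0626]  K=[0.6260; 0.0203; -0.0282]  nu=[-2.0162]  x^+=[-1.0241, -2.3631, 2.0323]  P^+=[0.4866 0.3436 -0.6205; 0.3436 0.7018 -0.6276; -0.6205 -0.6276 2.0329]
step 3: x^-=[-1.7488, -2.2383, 2.4624]  P^-=[1.1691 0.5747 -1.0779; 0.5747 0.8362 -0.9302; -1.0779 -0.9302 2.5762]  S=[1.0903]  K=[0.7118; 0.1255; -0.2450]  nu=[-2.8274]  x^+=[-3.7614, -2.5932, 3.1552]  P^+=[0.6167 0.4773 -0.8878; 0.4773 0.8190 -0.8967; -0.8878 -0.8967 2.5107]
step 4: x^-=[-4.1614, -2.3761, 3.1195]  P^-=[1.4297 0.7756 -1.4657; 0.7756 0.9822 -1.2273; -1.4657 -1.2273 3.1141]  S=[1.1437]  K=[0.7843; 0.2037; -0.3986]  nu=[4.3072]  x^+=[-0.7833, -1.4986, 1.4027]  P^+=[0.7262 0.5928 -1.1082; 0.5928 0.9348 -1.1345; -1.1082 -1.1345 2.9324]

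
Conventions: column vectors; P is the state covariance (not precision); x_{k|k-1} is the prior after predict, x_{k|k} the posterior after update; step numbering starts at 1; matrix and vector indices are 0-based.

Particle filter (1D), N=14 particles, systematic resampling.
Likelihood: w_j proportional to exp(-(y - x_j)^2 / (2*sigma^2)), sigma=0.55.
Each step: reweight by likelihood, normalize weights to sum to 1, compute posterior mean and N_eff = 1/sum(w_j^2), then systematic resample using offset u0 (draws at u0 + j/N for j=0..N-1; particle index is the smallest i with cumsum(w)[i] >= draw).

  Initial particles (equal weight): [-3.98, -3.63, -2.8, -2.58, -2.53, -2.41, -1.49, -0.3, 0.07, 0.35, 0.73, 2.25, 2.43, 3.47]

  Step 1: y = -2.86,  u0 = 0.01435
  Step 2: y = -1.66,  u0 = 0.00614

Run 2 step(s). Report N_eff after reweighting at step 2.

step 1: w=[0.0317, 0.0946, 0.2504, 0.2213, 0.2104, 0.1803, 0.0113, 0.0000, 0.0000, 0.0000, 0.0000, 0.0000, 0.0000, 0.0000]  mean=-2.7252  Neff=5.0367  idx=[0, 1, 2, 2, 2, 2, 3, 3, 3, 4, 4, 4, 5, 5]
step 2: w=[0.0000, 0.0006, 0.0408, 0.0408, 0.0408, 0.0408, 0.0864, 0.0864, 0.0864, 0.1002, 0.1002, 0.1002, 0.1381, 0.1381]  mean=-2.5546  Neff=10.2738  idx=[2, 3, 5, 6, 7, 8, 9, 9, 10, 11, 11, 12, 13, 13]

N_eff = 10.2738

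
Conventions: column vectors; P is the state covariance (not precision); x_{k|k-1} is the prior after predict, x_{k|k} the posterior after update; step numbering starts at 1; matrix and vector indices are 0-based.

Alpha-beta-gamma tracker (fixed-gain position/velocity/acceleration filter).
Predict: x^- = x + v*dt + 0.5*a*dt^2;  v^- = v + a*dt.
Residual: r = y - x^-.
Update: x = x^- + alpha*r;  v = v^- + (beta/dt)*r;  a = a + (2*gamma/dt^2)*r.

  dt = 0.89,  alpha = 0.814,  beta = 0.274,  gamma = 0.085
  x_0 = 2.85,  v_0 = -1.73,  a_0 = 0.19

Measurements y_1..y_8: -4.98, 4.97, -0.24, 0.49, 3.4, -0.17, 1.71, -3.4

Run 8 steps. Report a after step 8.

a_post = -1.3381

step 1: x_pred=1.3855  r=-6.3655  x^+=-3.7960  v^+=-3.5206  a^+=-1.1762
step 2: x_pred=-7.3952  r=12.3652  x^+=2.6701  v^+=-0.7606  a^+=1.4776
step 3: x_pred=2.5783  r=-2.8183  x^+=0.2842  v^+=-0.3132  a^+=0.8728
step 4: x_pred=0.3511  r=0.1389  x^+=0.4642  v^+=0.5063  a^+=0.9026
step 5: x_pred=1.2723  r=2.1277  x^+=3.0042  v^+=1.9647  a^+=1.3592
step 6: x_pred=5.2911  r=-5.4611  x^+=0.8458  v^+=1.4931  a^+=0.1872
step 7: x_pred=2.2487  r=-0.5387  x^+=1.8102  v^+=1.4938  a^+=0.0715
step 8: x_pred=3.1680  r=-6.5680  x^+=-2.1783  v^+=-0.4646  a^+=-1.3381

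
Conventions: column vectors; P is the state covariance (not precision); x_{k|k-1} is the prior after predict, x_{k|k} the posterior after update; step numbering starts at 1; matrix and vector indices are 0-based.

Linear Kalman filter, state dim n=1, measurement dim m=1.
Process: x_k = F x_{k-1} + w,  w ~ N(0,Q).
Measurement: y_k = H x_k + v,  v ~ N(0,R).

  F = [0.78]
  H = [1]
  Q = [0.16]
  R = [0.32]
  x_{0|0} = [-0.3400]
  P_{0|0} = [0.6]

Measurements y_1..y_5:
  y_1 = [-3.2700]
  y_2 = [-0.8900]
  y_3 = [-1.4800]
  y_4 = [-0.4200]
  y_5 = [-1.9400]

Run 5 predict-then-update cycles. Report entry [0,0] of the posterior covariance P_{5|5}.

P_post[0,0] = 0.1386

step 1: x^-=[-0.2652]  P^-=[0.5250]  S=[0.8450]  K=[0.6213]  nu=[-3.0048]  x^+=[-2.1321]  P^+=[0.1988]
step 2: x^-=[-1.6631]  P^-=[0.2810]  S=[0.6010]  K=[0.4675]  nu=[0.7731]  x^+=[-1.3016]  P^+=[0.1496]
step 3: x^-=[-1.0153]  P^-=[0.2510]  S=[0.5710]  K=[0.4396]  nu=[-0.4647]  x^+=[-1.2196]  P^+=[0.1407]
step 4: x^-=[-0.9513]  P^-=[0.2456]  S=[0.5656]  K=[0.4342]  nu=[0.5313]  x^+=[-0.7206]  P^+=[0.1389]
step 5: x^-=[-0.5621]  P^-=[0.2445]  S=[0.5645]  K=[0.4332]  nu=[-1.3779]  x^+=[-1.1589]  P^+=[0.1386]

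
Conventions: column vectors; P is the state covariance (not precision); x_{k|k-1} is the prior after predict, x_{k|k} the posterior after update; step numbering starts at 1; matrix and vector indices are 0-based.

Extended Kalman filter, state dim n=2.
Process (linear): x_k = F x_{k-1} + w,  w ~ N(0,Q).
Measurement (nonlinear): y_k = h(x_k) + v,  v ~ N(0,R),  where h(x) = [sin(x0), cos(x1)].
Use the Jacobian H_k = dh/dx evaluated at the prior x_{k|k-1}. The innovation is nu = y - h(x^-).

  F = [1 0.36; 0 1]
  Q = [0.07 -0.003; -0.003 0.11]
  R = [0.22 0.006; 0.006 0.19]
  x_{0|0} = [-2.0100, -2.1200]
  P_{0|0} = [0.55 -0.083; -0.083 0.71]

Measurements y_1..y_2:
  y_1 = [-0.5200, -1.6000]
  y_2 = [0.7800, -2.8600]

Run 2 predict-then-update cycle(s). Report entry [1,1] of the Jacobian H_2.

H_jac[1,1] = 0.0821

step 1: x^-=[-2.7732, -2.1200]  P^-=[0.6523 0.1696; 0.1696 0.8200]  H_jac=[-0.9329 0.0000; 0.0000 0.8529]  S=[0.7877 -0.1290; -0.1290 0.7866]  K=[-0.7629 0.0588; -0.0568 0.8799]  nu=[-0.1599, -1.0780]  x^+=[-2.7147, -3.0594]  P^+=[0.1795 0.0077; 0.0077 0.1956]
step 2: x^-=[-3.8161, -3.0594]  P^-=[0.2805 0.0752; 0.0752 0.3056]  H_jac=[-0.7810 0.0000; 0.0000 0.0821]  S=[0.3911 0.0012; 0.0012 0.1921]  K=[-0.5602 0.0356; -0.1505 0.1315]  nu=[0.1555, -1.8634]  x^+=[-3.9694, -3.3279]  P^+=[0.1575 0.0414; 0.0414 0.2935]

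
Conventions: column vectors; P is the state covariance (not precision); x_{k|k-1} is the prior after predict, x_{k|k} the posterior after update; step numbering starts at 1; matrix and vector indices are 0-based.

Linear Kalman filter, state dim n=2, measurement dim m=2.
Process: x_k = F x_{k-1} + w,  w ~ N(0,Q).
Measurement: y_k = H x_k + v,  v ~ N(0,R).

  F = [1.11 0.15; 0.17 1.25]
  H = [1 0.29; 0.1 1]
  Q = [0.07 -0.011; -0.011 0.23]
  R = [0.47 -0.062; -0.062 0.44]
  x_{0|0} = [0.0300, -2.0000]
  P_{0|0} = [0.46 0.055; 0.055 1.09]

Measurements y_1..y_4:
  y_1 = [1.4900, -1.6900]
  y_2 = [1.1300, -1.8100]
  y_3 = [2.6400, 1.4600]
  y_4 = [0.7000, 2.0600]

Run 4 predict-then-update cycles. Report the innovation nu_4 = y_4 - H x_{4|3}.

step 1: x^-=[-0.2667, -2.4949]  P^-=[0.6796 0.3579; 0.3579 1.9698]  S=[1.5228 0.9455; 0.9455 2.4882]  K=[0.5342 -0.0318; 0.1436 0.7515]  nu=[2.4802, 0.8316]  x^+=[1.0317, -1.5139]  P^+=[0.2747 -0.0746; -0.0746 0.3292]
step 2: x^-=[0.9182, -1.7170]  P^-=[0.3910 -0.0028; -0.0028 0.7206]  S=[0.9200 0.1832; 0.1832 1.1640]  K=[0.4314 -0.0367; 0.1041 0.6025]  nu=[0.7098, -0.1848]  x^+=[1.2312, -1.7544]  P^+=[0.2240 -0.0653; -0.0653 0.2652]
step 3: x^-=[1.1034, -1.9838]  P^-=[0.3302 -0.0113; -0.0113 0.6230]  S=[0.8460 0.1401; 0.1401 1.0641]  K=[0.3916 -0.0311; 0.1057 0.5705]  nu=[2.1119, 3.3334]  x^+=[1.8266, 0.1414]  P^+=[0.2029 -0.0583; -0.0583 0.2503]
step 4: x^-=[2.0487, 0.4873]  P^-=[0.3062 -0.0081; -0.0081 0.6022]  S=[0.8221 0.1349; 0.1349 1.0436]  K=[0.3740 -0.0268; 0.1103 0.5620]  nu=[-1.4900, 1.3679]  x^+=[1.4549, 1.0916]  P^+=[0.1932 -0.0543; -0.0543 0.2459]

innov = [-1.4900, 1.3679]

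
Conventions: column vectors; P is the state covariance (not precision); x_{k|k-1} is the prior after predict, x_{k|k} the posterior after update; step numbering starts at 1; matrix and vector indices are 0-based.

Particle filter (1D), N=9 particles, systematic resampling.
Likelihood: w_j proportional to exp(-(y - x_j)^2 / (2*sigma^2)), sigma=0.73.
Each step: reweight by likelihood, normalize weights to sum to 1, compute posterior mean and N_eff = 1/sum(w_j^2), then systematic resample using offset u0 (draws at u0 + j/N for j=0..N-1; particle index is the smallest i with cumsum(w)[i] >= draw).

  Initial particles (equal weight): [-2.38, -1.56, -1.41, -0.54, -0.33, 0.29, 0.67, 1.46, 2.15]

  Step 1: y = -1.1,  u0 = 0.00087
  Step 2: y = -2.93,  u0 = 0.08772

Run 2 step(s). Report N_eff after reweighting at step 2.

N_eff = 3.1525

step 1: w=[0.0617, 0.2352, 0.2622, 0.2138, 0.1645, 0.0468, 0.0152, 0.0006, 0.0000]  mean=-1.0285  Neff=4.9245  idx=[0, 1, 1, 2, 2, 2, 3, 4, 4]
step 2: w=[0.5199, 0.1187, 0.1187, 0.0790, 0.0790, 0.0790, 0.0032, 0.0012, 0.0012]  mean=-1.9445  Neff=3.1525  idx=[0, 0, 0, 0, 1, 2, 2, 4, 5]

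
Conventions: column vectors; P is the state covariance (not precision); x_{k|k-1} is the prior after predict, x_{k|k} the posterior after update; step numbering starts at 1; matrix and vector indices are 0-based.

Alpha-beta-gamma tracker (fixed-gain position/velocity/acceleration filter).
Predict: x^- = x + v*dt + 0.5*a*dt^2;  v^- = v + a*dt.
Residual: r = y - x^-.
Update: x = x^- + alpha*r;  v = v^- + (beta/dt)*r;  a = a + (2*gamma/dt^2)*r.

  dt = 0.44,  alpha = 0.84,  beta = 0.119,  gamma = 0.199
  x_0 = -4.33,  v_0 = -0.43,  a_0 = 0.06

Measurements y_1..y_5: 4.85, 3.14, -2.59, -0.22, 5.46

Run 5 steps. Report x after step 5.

step 1: x_pred=-4.5134  r=9.3634  x^+=3.3519  v^+=2.1288  a^+=19.3091
step 2: x_pred=6.1576  r=-3.0176  x^+=3.6228  v^+=9.8087  a^+=13.1055
step 3: x_pred=9.2072  r=-11.7972  x^+=-0.7024  v^+=12.3845  a^+=-11.1471
step 4: x_pred=3.6677  r=-3.8877  x^+=0.4020  v^+=6.4283  a^+=-19.1393
step 5: x_pred=1.3778  r=4.0822  x^+=4.8068  v^+=-0.8890  a^+=-10.7472

x_post = 4.8068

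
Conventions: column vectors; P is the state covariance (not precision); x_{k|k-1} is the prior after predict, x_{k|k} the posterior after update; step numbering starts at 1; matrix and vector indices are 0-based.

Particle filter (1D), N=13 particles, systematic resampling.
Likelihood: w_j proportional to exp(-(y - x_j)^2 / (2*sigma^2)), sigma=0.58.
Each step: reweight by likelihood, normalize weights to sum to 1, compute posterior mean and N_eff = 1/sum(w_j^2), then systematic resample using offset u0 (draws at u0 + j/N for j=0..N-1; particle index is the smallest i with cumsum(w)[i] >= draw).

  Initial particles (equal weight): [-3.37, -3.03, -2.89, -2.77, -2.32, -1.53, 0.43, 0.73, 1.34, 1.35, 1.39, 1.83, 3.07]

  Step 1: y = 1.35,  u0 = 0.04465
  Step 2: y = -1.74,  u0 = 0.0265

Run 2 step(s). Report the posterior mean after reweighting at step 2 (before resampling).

step 1: w=[0.0000, 0.0000, 0.0000, 0.0000, 0.0000, 0.0000, 0.0622, 0.1236, 0.2188, 0.2189, 0.2184, 0.1554, 0.0027]  mean=1.3019  Neff=5.3537  idx=[6, 7, 8, 8, 8, 9, 9, 9, 10, 10, 10, 11, 11]
step 2: w=[0.8829, 0.1115, 0.0007, 0.0007, 0.0007, 0.0007, 0.0007, 0.0007, 0.0005, 0.0005, 0.0005, 0.0000, 0.0000]  mean=0.4686  Neff=1.2627  idx=[0, 0, 0, 0, 0, 0, 0, 0, 0, 0, 0, 0, 1]

post_mean = 0.4686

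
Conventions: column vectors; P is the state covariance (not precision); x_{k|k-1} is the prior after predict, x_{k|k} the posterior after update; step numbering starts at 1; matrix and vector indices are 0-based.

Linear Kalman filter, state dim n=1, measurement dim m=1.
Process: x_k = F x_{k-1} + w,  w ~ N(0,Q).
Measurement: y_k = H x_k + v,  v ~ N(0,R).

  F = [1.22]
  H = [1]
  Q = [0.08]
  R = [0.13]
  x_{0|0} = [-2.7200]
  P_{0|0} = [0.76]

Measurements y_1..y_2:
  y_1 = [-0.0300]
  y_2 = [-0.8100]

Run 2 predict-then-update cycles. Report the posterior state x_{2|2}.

step 1: x^-=[-3.3184]  P^-=[1.2112]  S=[1.3412]  K=[0.9031]  nu=[3.2884]  x^+=[-0.3487]  P^+=[0.1174]
step 2: x^-=[-0.4255]  P^-=[0.2547]  S=[0.3847]  K=[0.6621]  nu=[-0.3845]  x^+=[-0.6801]  P^+=[0.0861]

x_post = [-0.6801]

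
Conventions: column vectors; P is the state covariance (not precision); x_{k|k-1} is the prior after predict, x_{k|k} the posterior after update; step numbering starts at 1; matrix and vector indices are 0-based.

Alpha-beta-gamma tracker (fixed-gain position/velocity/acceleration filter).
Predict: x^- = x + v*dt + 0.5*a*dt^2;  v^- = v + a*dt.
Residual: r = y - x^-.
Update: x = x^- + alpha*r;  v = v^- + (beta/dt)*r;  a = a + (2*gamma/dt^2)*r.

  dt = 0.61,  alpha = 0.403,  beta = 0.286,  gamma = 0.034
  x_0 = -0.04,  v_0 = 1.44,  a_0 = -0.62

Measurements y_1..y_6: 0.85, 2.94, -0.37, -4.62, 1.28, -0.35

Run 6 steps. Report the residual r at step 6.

resid = 2.9568

step 1: x_pred=0.7230  r=0.1270  x^+=0.7742  v^+=1.1213  a^+=-0.5968
step 2: x_pred=1.3472  r=1.5928  x^+=1.9891  v^+=1.5041  a^+=-0.3057
step 3: x_pred=2.8497  r=-3.2197  x^+=1.5522  v^+=-0.1920  a^+=-0.8941
step 4: x_pred=1.2687  r=-5.8887  x^+=-1.1044  v^+=-3.4983  a^+=-1.9702
step 5: x_pred=-3.6050  r=4.8850  x^+=-1.6363  v^+=-2.4098  a^+=-1.0775
step 6: x_pred=-3.3068  r=2.9568  x^+=-2.1152  v^+=-1.6808  a^+=-0.5372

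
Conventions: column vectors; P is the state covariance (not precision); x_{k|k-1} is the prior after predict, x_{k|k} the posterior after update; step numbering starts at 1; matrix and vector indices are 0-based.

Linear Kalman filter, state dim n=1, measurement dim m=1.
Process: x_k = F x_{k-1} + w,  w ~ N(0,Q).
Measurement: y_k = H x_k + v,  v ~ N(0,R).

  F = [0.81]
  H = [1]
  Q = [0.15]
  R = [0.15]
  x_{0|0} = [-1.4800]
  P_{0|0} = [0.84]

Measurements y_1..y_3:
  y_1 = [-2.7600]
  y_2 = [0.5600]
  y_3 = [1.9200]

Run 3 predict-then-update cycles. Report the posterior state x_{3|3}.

step 1: x^-=[-1.1988]  P^-=[0.7011]  S=[0.8511]  K=[0.8238]  nu=[-1.5612]  x^+=[-2.4849]  P^+=[0.1236]
step 2: x^-=[-2.0127]  P^-=[0.2311]  S=[0.3811]  K=[0.6064]  nu=[2.5727]  x^+=[-0.4527]  P^+=[0.0910]
step 3: x^-=[-0.3667]  P^-=[0.2097]  S=[0.3597]  K=[0.5830]  nu=[2.2867]  x^+=[0.9664]  P^+=[0.0874]

x_post = [0.9664]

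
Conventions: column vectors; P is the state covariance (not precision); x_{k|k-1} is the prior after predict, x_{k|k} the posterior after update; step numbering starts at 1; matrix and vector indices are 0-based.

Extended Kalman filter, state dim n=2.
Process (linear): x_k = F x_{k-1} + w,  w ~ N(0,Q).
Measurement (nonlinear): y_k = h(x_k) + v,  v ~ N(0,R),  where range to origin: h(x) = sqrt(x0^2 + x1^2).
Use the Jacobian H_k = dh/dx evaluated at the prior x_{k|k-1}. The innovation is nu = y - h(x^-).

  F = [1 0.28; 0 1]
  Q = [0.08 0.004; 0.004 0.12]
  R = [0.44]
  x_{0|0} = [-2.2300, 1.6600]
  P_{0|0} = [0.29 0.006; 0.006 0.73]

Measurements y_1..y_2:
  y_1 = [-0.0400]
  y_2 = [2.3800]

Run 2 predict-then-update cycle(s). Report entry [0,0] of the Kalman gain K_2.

K[0,0] = -0.5845

step 1: x^-=[-1.7652, 1.6600]  P^-=[0.4306 0.2144; 0.2144 0.8500]  H_jac=[-0.7285 0.6851]  S=[0.8534]  K=[-0.1954; 0.4993]  nu=[-2.4631]  x^+=[-1.2838, 0.4302]  P^+=[0.3980 0.2977; 0.2977 0.6372]
step 2: x^-=[-1.1633, 0.4302]  P^-=[0.6947 0.4801; 0.4801 0.7572]  H_jac=[-0.9379 0.3468]  S=[0.8298]  K=[-0.5845; -0.2262]  nu=[1.1397]  x^+=[-1.8295, 0.1724]  P^+=[0.4112 0.3704; 0.3704 0.7148]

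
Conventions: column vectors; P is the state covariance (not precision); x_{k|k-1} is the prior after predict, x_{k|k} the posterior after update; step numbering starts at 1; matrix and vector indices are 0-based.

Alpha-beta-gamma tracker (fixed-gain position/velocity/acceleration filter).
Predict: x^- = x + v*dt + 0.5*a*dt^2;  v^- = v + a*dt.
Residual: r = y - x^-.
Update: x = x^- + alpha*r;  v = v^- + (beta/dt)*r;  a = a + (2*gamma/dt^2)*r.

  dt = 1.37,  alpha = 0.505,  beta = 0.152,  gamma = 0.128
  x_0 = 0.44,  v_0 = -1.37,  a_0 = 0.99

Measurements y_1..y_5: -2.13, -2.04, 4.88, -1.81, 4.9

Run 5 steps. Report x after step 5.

step 1: x_pred=-0.5078  r=-1.6222  x^+=-1.3270  v^+=-0.1937  a^+=0.7687
step 2: x_pred=-0.8709  r=-1.1691  x^+=-1.4613  v^+=0.7298  a^+=0.6093
step 3: x_pred=0.1103  r=4.7697  x^+=2.5190  v^+=2.0937  a^+=1.2599
step 4: x_pred=6.5697  r=-8.3797  x^+=2.3380  v^+=2.8900  a^+=0.1169
step 5: x_pred=6.4070  r=-1.5070  x^+=5.6459  v^+=2.8830  a^+=-0.0886

x_post = 5.6459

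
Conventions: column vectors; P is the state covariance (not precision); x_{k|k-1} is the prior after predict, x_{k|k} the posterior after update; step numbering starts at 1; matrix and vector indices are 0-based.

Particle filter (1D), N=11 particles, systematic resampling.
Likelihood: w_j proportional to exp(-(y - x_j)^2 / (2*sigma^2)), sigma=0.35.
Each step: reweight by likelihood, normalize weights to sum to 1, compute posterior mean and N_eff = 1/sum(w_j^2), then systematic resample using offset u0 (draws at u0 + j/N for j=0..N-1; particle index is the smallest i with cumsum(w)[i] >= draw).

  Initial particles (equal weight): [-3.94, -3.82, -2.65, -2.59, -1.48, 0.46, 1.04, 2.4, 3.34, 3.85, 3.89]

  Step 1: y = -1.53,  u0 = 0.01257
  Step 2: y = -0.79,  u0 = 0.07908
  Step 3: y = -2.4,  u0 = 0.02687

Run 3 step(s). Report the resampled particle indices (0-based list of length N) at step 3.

step 1: w=[0.0000, 0.0000, 0.0059, 0.0101, 0.9839, 0.0000, 0.0000, 0.0000, 0.0000, 0.0000, 0.0000]  mean=-1.4982  Neff=1.0328  idx=[3, 4, 4, 4, 4, 4, 4, 4, 4, 4, 4]
step 2: w=[0.0000, 0.1000, 0.1000, 0.1000, 0.1000, 0.1000, 0.1000, 0.1000, 0.1000, 0.1000, 0.1000]  mean=-1.4800  Neff=10.0000  idx=[1, 2, 3, 4, 5, 6, 7, 8, 9, 9, 10]
step 3: w=[0.0909, 0.0909, 0.0909, 0.0909, 0.0909, 0.0909, 0.0909, 0.0909, 0.0909, 0.0909, 0.0909]  mean=-1.4800  Neff=11.0000  idx=[0, 1, 2, 3, 4, 5, 6, 7, 8, 9, 10]

resampled_idx = [0, 1, 2, 3, 4, 5, 6, 7, 8, 9, 10]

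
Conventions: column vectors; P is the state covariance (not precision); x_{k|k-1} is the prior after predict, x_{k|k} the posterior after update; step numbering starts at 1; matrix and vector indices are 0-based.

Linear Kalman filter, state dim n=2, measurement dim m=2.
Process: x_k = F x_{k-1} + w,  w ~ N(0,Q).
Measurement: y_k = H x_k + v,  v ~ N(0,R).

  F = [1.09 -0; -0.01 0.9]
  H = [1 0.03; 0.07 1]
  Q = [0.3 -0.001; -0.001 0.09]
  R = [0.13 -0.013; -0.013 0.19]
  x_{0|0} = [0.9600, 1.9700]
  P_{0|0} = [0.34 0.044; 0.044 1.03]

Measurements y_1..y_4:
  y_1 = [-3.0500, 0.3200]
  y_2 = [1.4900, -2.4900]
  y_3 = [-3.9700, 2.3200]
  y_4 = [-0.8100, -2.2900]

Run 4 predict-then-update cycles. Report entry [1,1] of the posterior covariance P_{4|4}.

step 1: x^-=[1.0464, 1.7634]  P^-=[0.7040 0.0385; 0.0385 0.9235]  S=[0.8371 0.1025; 0.1025 1.1224]  K=[0.8422 0.0012; -0.0223 0.8273]  nu=[-4.1493, -1.5166]  x^+=[-2.4499, 0.6012]  P^+=[0.1100 -0.0184; -0.0184 0.1588]
step 2: x^-=[-2.6704, 0.5655]  P^-=[0.4307 -0.0203; -0.0203 0.2189]  S=[0.5597 0.0034; 0.0034 0.4082]  K=[0.7684 0.0178; -0.0277 0.5331]  nu=[4.1435, -2.8686]  x^+=[0.4622, -1.0786]  P^+=[0.1001 -0.0136; -0.0136 0.1026]
step 3: x^-=[0.5038, -0.9753]  P^-=[0.4189 -0.0154; -0.0154 0.1734]  S=[0.5481 0.0060; 0.0060 0.3633]  K=[0.7631 0.0255; -0.0239 0.4747]  nu=[-4.4445, 3.2601]  x^+=[-2.8047, 0.6785]  P^+=[0.0992 -0.0120; -0.0120 0.0913]
step 4: x^-=[-3.0571, 0.6387]  P^-=[0.4179 -0.0139; -0.0139 0.1642]  S=[0.5472 0.0073; 0.0073 0.3543]  K=[0.7626 0.0277; -0.0225 0.4612]  nu=[2.2280, -2.7147]  x^+=[-1.4335, -0.6634]  P^+=[0.0991 -0.0116; -0.0116 0.0887]

P_post[1,1] = 0.0887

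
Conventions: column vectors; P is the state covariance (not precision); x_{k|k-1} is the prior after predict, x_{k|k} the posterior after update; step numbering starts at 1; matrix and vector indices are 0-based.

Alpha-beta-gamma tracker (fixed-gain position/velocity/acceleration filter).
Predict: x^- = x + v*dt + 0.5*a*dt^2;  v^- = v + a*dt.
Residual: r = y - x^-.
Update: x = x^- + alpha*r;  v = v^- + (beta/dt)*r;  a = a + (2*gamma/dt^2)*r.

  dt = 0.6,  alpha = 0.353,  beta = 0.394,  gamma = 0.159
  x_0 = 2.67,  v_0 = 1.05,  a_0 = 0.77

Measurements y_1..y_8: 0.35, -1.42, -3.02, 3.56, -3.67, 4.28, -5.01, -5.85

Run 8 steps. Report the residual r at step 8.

step 1: x_pred=3.4386  r=-3.0886  x^+=2.3483  v^+=-0.5162  a^+=-1.9583
step 2: x_pred=1.6861  r=-3.1061  x^+=0.5897  v^+=-3.7308  a^+=-4.7020
step 3: x_pred=-2.4952  r=-0.5248  x^+=-2.6805  v^+=-6.8967  a^+=-5.1656
step 4: x_pred=-7.7483  r=11.3083  x^+=-3.7564  v^+=-2.5703  a^+=4.8234
step 5: x_pred=-4.4304  r=0.7604  x^+=-4.1620  v^+=0.8231  a^+=5.4950
step 6: x_pred=-2.6790  r=6.9590  x^+=-0.2225  v^+=8.6899  a^+=11.6422
step 7: x_pred=7.0870  r=-12.0970  x^+=2.8168  v^+=7.7315  a^+=0.9565
step 8: x_pred=7.6278  r=-13.4778  x^+=2.8701  v^+=-0.5451  a^+=-10.9489

resid = -13.4778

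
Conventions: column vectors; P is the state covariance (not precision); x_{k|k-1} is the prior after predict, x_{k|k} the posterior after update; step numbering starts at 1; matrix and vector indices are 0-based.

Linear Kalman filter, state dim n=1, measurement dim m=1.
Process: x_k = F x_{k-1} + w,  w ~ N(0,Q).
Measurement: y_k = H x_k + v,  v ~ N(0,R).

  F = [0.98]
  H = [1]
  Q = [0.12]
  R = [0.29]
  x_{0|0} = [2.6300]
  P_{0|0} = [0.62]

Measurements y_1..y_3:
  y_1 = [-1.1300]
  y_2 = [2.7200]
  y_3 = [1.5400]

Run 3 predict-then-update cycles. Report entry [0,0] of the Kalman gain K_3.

step 1: x^-=[2.5774]  P^-=[0.7154]  S=[1.0054]  K=[0.7116]  nu=[-3.7074]  x^+=[-0.0607]  P^+=[0.2064]
step 2: x^-=[-0.0595]  P^-=[0.3182]  S=[0.6082]  K=[0.5232]  nu=[2.7795]  x^+=[1.3947]  P^+=[0.1517]
step 3: x^-=[1.3668]  P^-=[0.2657]  S=[0.5557]  K=[0.4781]  nu=[0.1732]  x^+=[1.4496]  P^+=[0.1387]

K[0,0] = 0.4781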